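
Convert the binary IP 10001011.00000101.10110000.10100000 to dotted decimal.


10001011 = 139
00000101 = 5
10110000 = 176
10100000 = 160
IP: 139.5.176.160


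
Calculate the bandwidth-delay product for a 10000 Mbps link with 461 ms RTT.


BDP = bandwidth * RTT
= 10000 Mbps * 461 ms
= 10000 * 1e6 * 461 / 1000 bits
= 4610000000 bits
= 576250000 bytes
= 562744.1406 KB
BDP = 4610000000 bits (576250000 bytes)


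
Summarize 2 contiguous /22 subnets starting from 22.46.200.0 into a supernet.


Original prefix: /22
Number of subnets: 2 = 2^1
New prefix = 22 - 1 = 21
Supernet: 22.46.200.0/21


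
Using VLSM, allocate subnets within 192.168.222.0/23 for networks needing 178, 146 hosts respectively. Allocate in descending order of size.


178 hosts -> /24 (254 usable): 192.168.222.0/24
146 hosts -> /24 (254 usable): 192.168.223.0/24
Allocation: 192.168.222.0/24 (178 hosts, 254 usable); 192.168.223.0/24 (146 hosts, 254 usable)


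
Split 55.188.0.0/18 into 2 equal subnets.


New prefix = 18 + 1 = 19
Each subnet has 8192 addresses
  55.188.0.0/19
  55.188.32.0/19
Subnets: 55.188.0.0/19, 55.188.32.0/19


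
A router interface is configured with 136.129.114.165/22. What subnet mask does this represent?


/22 means 22 network bits, 10 host bits
Binary: 11111111111111111111110000000000
Mask: 255.255.252.0


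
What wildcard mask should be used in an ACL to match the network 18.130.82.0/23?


Subnet mask: 255.255.254.0
Wildcard = 255.255.255.255 - subnet mask
255 - 255 = 0
255 - 255 = 0
255 - 254 = 1
255 - 0 = 255
Wildcard: 0.0.1.255


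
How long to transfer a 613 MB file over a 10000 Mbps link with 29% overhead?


Effective throughput = 10000 * (1 - 29/100) = 7100 Mbps
File size in Mb = 613 * 8 = 4904 Mb
Time = 4904 / 7100
Time = 0.6907 seconds


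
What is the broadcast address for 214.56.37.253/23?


Network: 214.56.36.0/23
Host bits = 9
Set all host bits to 1:
Broadcast: 214.56.37.255


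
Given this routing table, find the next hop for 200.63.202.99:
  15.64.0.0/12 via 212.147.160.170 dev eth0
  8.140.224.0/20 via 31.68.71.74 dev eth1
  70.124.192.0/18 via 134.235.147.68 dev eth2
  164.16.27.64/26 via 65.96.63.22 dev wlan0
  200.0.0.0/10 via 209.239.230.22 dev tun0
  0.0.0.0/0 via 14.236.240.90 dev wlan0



Longest prefix match for 200.63.202.99:
  /12 15.64.0.0: no
  /20 8.140.224.0: no
  /18 70.124.192.0: no
  /26 164.16.27.64: no
  /10 200.0.0.0: MATCH
  /0 0.0.0.0: MATCH
Selected: next-hop 209.239.230.22 via tun0 (matched /10)


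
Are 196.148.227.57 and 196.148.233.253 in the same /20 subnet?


Mask: 255.255.240.0
196.148.227.57 AND mask = 196.148.224.0
196.148.233.253 AND mask = 196.148.224.0
Yes, same subnet (196.148.224.0)


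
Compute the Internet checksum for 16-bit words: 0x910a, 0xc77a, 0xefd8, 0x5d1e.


Sum all words (with carry folding):
+ 0x910a = 0x910a
+ 0xc77a = 0x5885
+ 0xefd8 = 0x485e
+ 0x5d1e = 0xa57c
One's complement: ~0xa57c
Checksum = 0x5a83


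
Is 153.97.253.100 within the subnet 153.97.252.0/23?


Subnet network: 153.97.252.0
Test IP AND mask: 153.97.252.0
Yes, 153.97.253.100 is in 153.97.252.0/23


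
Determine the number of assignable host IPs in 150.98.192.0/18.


Host bits = 32 - 18 = 14
Total addresses = 2^14 = 16384
Usable = total - 2 (network and broadcast)
Usable hosts: 16382


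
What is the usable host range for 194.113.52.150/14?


Network: 194.112.0.0
Broadcast: 194.115.255.255
First usable = network + 1
Last usable = broadcast - 1
Range: 194.112.0.1 to 194.115.255.254


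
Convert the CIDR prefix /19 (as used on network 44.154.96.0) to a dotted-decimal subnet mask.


/19 means 19 network bits, 13 host bits
Binary: 11111111111111111110000000000000
Mask: 255.255.224.0


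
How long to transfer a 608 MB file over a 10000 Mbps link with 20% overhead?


Effective throughput = 10000 * (1 - 20/100) = 8000 Mbps
File size in Mb = 608 * 8 = 4864 Mb
Time = 4864 / 8000
Time = 0.608 seconds


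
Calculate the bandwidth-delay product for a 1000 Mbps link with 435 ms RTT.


BDP = bandwidth * RTT
= 1000 Mbps * 435 ms
= 1000 * 1e6 * 435 / 1000 bits
= 435000000 bits
= 54375000 bytes
= 53100.5859 KB
BDP = 435000000 bits (54375000 bytes)


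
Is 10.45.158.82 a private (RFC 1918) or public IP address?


RFC 1918 private ranges:
  10.0.0.0/8 (10.0.0.0 - 10.255.255.255)
  172.16.0.0/12 (172.16.0.0 - 172.31.255.255)
  192.168.0.0/16 (192.168.0.0 - 192.168.255.255)
Private (in 10.0.0.0/8)


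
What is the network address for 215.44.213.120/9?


IP:   11010111.00101100.11010101.01111000
Mask: 11111111.10000000.00000000.00000000
AND operation:
Net:  11010111.00000000.00000000.00000000
Network: 215.0.0.0/9


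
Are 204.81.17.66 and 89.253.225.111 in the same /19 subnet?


Mask: 255.255.224.0
204.81.17.66 AND mask = 204.81.0.0
89.253.225.111 AND mask = 89.253.224.0
No, different subnets (204.81.0.0 vs 89.253.224.0)


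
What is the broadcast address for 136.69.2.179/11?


Network: 136.64.0.0/11
Host bits = 21
Set all host bits to 1:
Broadcast: 136.95.255.255


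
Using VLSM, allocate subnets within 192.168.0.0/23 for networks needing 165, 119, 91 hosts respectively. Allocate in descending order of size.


165 hosts -> /24 (254 usable): 192.168.0.0/24
119 hosts -> /25 (126 usable): 192.168.1.0/25
91 hosts -> /25 (126 usable): 192.168.1.128/25
Allocation: 192.168.0.0/24 (165 hosts, 254 usable); 192.168.1.0/25 (119 hosts, 126 usable); 192.168.1.128/25 (91 hosts, 126 usable)


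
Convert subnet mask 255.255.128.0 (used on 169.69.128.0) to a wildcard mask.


Subnet mask: 255.255.128.0
Wildcard = 255.255.255.255 - subnet mask
255 - 255 = 0
255 - 255 = 0
255 - 128 = 127
255 - 0 = 255
Wildcard: 0.0.127.255


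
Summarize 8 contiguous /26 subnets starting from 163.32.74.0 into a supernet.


Original prefix: /26
Number of subnets: 8 = 2^3
New prefix = 26 - 3 = 23
Supernet: 163.32.74.0/23


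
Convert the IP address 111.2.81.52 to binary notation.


111 = 01101111
2 = 00000010
81 = 01010001
52 = 00110100
Binary: 01101111.00000010.01010001.00110100


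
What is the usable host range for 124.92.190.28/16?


Network: 124.92.0.0
Broadcast: 124.92.255.255
First usable = network + 1
Last usable = broadcast - 1
Range: 124.92.0.1 to 124.92.255.254


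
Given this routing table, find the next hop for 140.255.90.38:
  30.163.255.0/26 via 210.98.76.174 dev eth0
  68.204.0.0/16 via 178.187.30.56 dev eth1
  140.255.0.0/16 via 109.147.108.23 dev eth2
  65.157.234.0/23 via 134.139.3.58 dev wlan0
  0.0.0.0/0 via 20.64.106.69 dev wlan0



Longest prefix match for 140.255.90.38:
  /26 30.163.255.0: no
  /16 68.204.0.0: no
  /16 140.255.0.0: MATCH
  /23 65.157.234.0: no
  /0 0.0.0.0: MATCH
Selected: next-hop 109.147.108.23 via eth2 (matched /16)


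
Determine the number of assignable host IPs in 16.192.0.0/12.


Host bits = 32 - 12 = 20
Total addresses = 2^20 = 1048576
Usable = total - 2 (network and broadcast)
Usable hosts: 1048574


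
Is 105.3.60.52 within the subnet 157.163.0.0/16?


Subnet network: 157.163.0.0
Test IP AND mask: 105.3.0.0
No, 105.3.60.52 is not in 157.163.0.0/16


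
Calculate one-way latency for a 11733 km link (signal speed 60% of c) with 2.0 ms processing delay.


Speed = 0.6 * 3e5 km/s = 180000 km/s
Propagation delay = 11733 / 180000 = 0.0652 s = 65.1833 ms
Processing delay = 2.0 ms
Total one-way latency = 67.1833 ms


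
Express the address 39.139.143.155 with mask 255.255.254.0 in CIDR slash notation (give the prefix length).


Binary: 11111111.11111111.11111110.00000000
Count leading 1s
Prefix: /23


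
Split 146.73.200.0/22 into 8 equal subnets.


New prefix = 22 + 3 = 25
Each subnet has 128 addresses
  146.73.200.0/25
  146.73.200.128/25
  146.73.201.0/25
  146.73.201.128/25
  146.73.202.0/25
  146.73.202.128/25
  146.73.203.0/25
  146.73.203.128/25
Subnets: 146.73.200.0/25, 146.73.200.128/25, 146.73.201.0/25, 146.73.201.128/25, 146.73.202.0/25, 146.73.202.128/25, 146.73.203.0/25, 146.73.203.128/25


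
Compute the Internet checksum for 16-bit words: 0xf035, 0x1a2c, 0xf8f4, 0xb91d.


Sum all words (with carry folding):
+ 0xf035 = 0xf035
+ 0x1a2c = 0x0a62
+ 0xf8f4 = 0x0357
+ 0xb91d = 0xbc74
One's complement: ~0xbc74
Checksum = 0x438b


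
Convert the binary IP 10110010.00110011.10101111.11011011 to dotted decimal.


10110010 = 178
00110011 = 51
10101111 = 175
11011011 = 219
IP: 178.51.175.219


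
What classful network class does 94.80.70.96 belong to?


First octet: 94
Binary: 01011110
0xxxxxxx -> Class A (1-126)
Class A, default mask 255.0.0.0 (/8)


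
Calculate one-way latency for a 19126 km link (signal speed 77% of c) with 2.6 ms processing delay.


Speed = 0.77 * 3e5 km/s = 231000 km/s
Propagation delay = 19126 / 231000 = 0.0828 s = 82.7965 ms
Processing delay = 2.6 ms
Total one-way latency = 85.3965 ms


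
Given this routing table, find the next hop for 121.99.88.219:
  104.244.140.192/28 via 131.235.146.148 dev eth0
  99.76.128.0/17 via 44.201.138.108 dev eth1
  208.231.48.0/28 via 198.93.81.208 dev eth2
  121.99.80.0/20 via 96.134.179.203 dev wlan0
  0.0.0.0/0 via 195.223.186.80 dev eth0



Longest prefix match for 121.99.88.219:
  /28 104.244.140.192: no
  /17 99.76.128.0: no
  /28 208.231.48.0: no
  /20 121.99.80.0: MATCH
  /0 0.0.0.0: MATCH
Selected: next-hop 96.134.179.203 via wlan0 (matched /20)


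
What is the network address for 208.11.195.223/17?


IP:   11010000.00001011.11000011.11011111
Mask: 11111111.11111111.10000000.00000000
AND operation:
Net:  11010000.00001011.10000000.00000000
Network: 208.11.128.0/17


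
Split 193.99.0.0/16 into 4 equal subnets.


New prefix = 16 + 2 = 18
Each subnet has 16384 addresses
  193.99.0.0/18
  193.99.64.0/18
  193.99.128.0/18
  193.99.192.0/18
Subnets: 193.99.0.0/18, 193.99.64.0/18, 193.99.128.0/18, 193.99.192.0/18


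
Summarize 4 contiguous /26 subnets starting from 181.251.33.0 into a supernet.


Original prefix: /26
Number of subnets: 4 = 2^2
New prefix = 26 - 2 = 24
Supernet: 181.251.33.0/24


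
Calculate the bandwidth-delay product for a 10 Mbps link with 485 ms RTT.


BDP = bandwidth * RTT
= 10 Mbps * 485 ms
= 10 * 1e6 * 485 / 1000 bits
= 4850000 bits
= 606250 bytes
= 592.041 KB
BDP = 4850000 bits (606250 bytes)


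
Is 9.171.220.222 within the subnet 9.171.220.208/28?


Subnet network: 9.171.220.208
Test IP AND mask: 9.171.220.208
Yes, 9.171.220.222 is in 9.171.220.208/28


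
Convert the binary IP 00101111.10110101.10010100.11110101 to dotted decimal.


00101111 = 47
10110101 = 181
10010100 = 148
11110101 = 245
IP: 47.181.148.245


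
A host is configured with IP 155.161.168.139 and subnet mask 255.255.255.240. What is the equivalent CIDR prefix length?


Binary: 11111111.11111111.11111111.11110000
Count leading 1s
Prefix: /28


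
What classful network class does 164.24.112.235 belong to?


First octet: 164
Binary: 10100100
10xxxxxx -> Class B (128-191)
Class B, default mask 255.255.0.0 (/16)


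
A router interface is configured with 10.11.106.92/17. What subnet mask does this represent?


/17 means 17 network bits, 15 host bits
Binary: 11111111111111111000000000000000
Mask: 255.255.128.0


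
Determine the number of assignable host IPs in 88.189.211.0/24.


Host bits = 32 - 24 = 8
Total addresses = 2^8 = 256
Usable = total - 2 (network and broadcast)
Usable hosts: 254


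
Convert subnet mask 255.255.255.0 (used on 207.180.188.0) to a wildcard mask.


Subnet mask: 255.255.255.0
Wildcard = 255.255.255.255 - subnet mask
255 - 255 = 0
255 - 255 = 0
255 - 255 = 0
255 - 0 = 255
Wildcard: 0.0.0.255


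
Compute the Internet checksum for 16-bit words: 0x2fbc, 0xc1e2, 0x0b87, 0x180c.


Sum all words (with carry folding):
+ 0x2fbc = 0x2fbc
+ 0xc1e2 = 0xf19e
+ 0x0b87 = 0xfd25
+ 0x180c = 0x1532
One's complement: ~0x1532
Checksum = 0xeacd


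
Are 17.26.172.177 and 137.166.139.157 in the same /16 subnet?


Mask: 255.255.0.0
17.26.172.177 AND mask = 17.26.0.0
137.166.139.157 AND mask = 137.166.0.0
No, different subnets (17.26.0.0 vs 137.166.0.0)


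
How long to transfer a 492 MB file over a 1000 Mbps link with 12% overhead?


Effective throughput = 1000 * (1 - 12/100) = 880 Mbps
File size in Mb = 492 * 8 = 3936 Mb
Time = 3936 / 880
Time = 4.4727 seconds


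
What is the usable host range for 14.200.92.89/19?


Network: 14.200.64.0
Broadcast: 14.200.95.255
First usable = network + 1
Last usable = broadcast - 1
Range: 14.200.64.1 to 14.200.95.254


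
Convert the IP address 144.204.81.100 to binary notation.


144 = 10010000
204 = 11001100
81 = 01010001
100 = 01100100
Binary: 10010000.11001100.01010001.01100100


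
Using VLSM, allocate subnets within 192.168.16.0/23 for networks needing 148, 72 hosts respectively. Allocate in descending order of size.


148 hosts -> /24 (254 usable): 192.168.16.0/24
72 hosts -> /25 (126 usable): 192.168.17.0/25
Allocation: 192.168.16.0/24 (148 hosts, 254 usable); 192.168.17.0/25 (72 hosts, 126 usable)


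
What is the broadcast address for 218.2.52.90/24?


Network: 218.2.52.0/24
Host bits = 8
Set all host bits to 1:
Broadcast: 218.2.52.255


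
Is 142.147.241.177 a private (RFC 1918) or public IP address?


RFC 1918 private ranges:
  10.0.0.0/8 (10.0.0.0 - 10.255.255.255)
  172.16.0.0/12 (172.16.0.0 - 172.31.255.255)
  192.168.0.0/16 (192.168.0.0 - 192.168.255.255)
Public (not in any RFC 1918 range)


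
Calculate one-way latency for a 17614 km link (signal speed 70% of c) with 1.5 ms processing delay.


Speed = 0.7 * 3e5 km/s = 210000 km/s
Propagation delay = 17614 / 210000 = 0.0839 s = 83.8762 ms
Processing delay = 1.5 ms
Total one-way latency = 85.3762 ms


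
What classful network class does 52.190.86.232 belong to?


First octet: 52
Binary: 00110100
0xxxxxxx -> Class A (1-126)
Class A, default mask 255.0.0.0 (/8)


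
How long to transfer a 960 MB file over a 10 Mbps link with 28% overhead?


Effective throughput = 10 * (1 - 28/100) = 7.2 Mbps
File size in Mb = 960 * 8 = 7680 Mb
Time = 7680 / 7.2
Time = 1066.6667 seconds


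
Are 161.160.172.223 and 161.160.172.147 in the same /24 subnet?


Mask: 255.255.255.0
161.160.172.223 AND mask = 161.160.172.0
161.160.172.147 AND mask = 161.160.172.0
Yes, same subnet (161.160.172.0)


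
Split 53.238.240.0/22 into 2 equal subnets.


New prefix = 22 + 1 = 23
Each subnet has 512 addresses
  53.238.240.0/23
  53.238.242.0/23
Subnets: 53.238.240.0/23, 53.238.242.0/23


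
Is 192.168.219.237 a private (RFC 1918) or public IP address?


RFC 1918 private ranges:
  10.0.0.0/8 (10.0.0.0 - 10.255.255.255)
  172.16.0.0/12 (172.16.0.0 - 172.31.255.255)
  192.168.0.0/16 (192.168.0.0 - 192.168.255.255)
Private (in 192.168.0.0/16)


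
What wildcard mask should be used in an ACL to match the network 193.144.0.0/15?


Subnet mask: 255.254.0.0
Wildcard = 255.255.255.255 - subnet mask
255 - 255 = 0
255 - 254 = 1
255 - 0 = 255
255 - 0 = 255
Wildcard: 0.1.255.255


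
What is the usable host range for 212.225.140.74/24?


Network: 212.225.140.0
Broadcast: 212.225.140.255
First usable = network + 1
Last usable = broadcast - 1
Range: 212.225.140.1 to 212.225.140.254


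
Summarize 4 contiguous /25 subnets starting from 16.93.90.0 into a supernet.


Original prefix: /25
Number of subnets: 4 = 2^2
New prefix = 25 - 2 = 23
Supernet: 16.93.90.0/23


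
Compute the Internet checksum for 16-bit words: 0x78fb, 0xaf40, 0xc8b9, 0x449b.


Sum all words (with carry folding):
+ 0x78fb = 0x78fb
+ 0xaf40 = 0x283c
+ 0xc8b9 = 0xf0f5
+ 0x449b = 0x3591
One's complement: ~0x3591
Checksum = 0xca6e


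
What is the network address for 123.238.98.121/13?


IP:   01111011.11101110.01100010.01111001
Mask: 11111111.11111000.00000000.00000000
AND operation:
Net:  01111011.11101000.00000000.00000000
Network: 123.232.0.0/13


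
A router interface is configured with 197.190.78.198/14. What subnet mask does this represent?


/14 means 14 network bits, 18 host bits
Binary: 11111111111111000000000000000000
Mask: 255.252.0.0


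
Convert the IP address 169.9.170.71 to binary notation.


169 = 10101001
9 = 00001001
170 = 10101010
71 = 01000111
Binary: 10101001.00001001.10101010.01000111


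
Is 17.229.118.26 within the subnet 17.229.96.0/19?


Subnet network: 17.229.96.0
Test IP AND mask: 17.229.96.0
Yes, 17.229.118.26 is in 17.229.96.0/19


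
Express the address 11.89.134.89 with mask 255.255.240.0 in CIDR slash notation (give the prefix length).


Binary: 11111111.11111111.11110000.00000000
Count leading 1s
Prefix: /20


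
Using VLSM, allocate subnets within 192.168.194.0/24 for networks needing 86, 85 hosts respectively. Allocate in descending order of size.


86 hosts -> /25 (126 usable): 192.168.194.0/25
85 hosts -> /25 (126 usable): 192.168.194.128/25
Allocation: 192.168.194.0/25 (86 hosts, 126 usable); 192.168.194.128/25 (85 hosts, 126 usable)


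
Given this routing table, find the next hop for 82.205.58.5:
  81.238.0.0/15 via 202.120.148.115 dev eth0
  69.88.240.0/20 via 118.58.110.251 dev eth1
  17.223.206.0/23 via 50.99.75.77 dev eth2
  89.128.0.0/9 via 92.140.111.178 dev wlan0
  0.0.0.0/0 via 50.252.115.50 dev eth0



Longest prefix match for 82.205.58.5:
  /15 81.238.0.0: no
  /20 69.88.240.0: no
  /23 17.223.206.0: no
  /9 89.128.0.0: no
  /0 0.0.0.0: MATCH
Selected: next-hop 50.252.115.50 via eth0 (matched /0)


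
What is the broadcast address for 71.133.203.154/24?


Network: 71.133.203.0/24
Host bits = 8
Set all host bits to 1:
Broadcast: 71.133.203.255


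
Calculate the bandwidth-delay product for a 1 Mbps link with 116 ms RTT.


BDP = bandwidth * RTT
= 1 Mbps * 116 ms
= 1 * 1e6 * 116 / 1000 bits
= 116000 bits
= 14500 bytes
= 14.1602 KB
BDP = 116000 bits (14500 bytes)


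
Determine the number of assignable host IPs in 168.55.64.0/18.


Host bits = 32 - 18 = 14
Total addresses = 2^14 = 16384
Usable = total - 2 (network and broadcast)
Usable hosts: 16382


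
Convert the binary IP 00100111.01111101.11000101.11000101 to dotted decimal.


00100111 = 39
01111101 = 125
11000101 = 197
11000101 = 197
IP: 39.125.197.197


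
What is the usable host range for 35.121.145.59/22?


Network: 35.121.144.0
Broadcast: 35.121.147.255
First usable = network + 1
Last usable = broadcast - 1
Range: 35.121.144.1 to 35.121.147.254


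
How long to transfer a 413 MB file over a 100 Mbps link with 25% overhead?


Effective throughput = 100 * (1 - 25/100) = 75 Mbps
File size in Mb = 413 * 8 = 3304 Mb
Time = 3304 / 75
Time = 44.0533 seconds


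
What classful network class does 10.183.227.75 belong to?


First octet: 10
Binary: 00001010
0xxxxxxx -> Class A (1-126)
Class A, default mask 255.0.0.0 (/8)


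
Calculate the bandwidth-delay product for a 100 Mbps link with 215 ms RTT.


BDP = bandwidth * RTT
= 100 Mbps * 215 ms
= 100 * 1e6 * 215 / 1000 bits
= 21500000 bits
= 2687500 bytes
= 2624.5117 KB
BDP = 21500000 bits (2687500 bytes)


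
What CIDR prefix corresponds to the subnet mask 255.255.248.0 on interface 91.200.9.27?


Binary: 11111111.11111111.11111000.00000000
Count leading 1s
Prefix: /21


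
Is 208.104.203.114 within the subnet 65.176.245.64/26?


Subnet network: 65.176.245.64
Test IP AND mask: 208.104.203.64
No, 208.104.203.114 is not in 65.176.245.64/26


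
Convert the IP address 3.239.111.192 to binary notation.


3 = 00000011
239 = 11101111
111 = 01101111
192 = 11000000
Binary: 00000011.11101111.01101111.11000000


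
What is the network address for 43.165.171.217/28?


IP:   00101011.10100101.10101011.11011001
Mask: 11111111.11111111.11111111.11110000
AND operation:
Net:  00101011.10100101.10101011.11010000
Network: 43.165.171.208/28


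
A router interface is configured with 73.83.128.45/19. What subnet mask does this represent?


/19 means 19 network bits, 13 host bits
Binary: 11111111111111111110000000000000
Mask: 255.255.224.0


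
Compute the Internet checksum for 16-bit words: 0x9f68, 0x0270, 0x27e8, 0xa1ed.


Sum all words (with carry folding):
+ 0x9f68 = 0x9f68
+ 0x0270 = 0xa1d8
+ 0x27e8 = 0xc9c0
+ 0xa1ed = 0x6bae
One's complement: ~0x6bae
Checksum = 0x9451


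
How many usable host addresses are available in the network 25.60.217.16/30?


Host bits = 32 - 30 = 2
Total addresses = 2^2 = 4
Usable = total - 2 (network and broadcast)
Usable hosts: 2


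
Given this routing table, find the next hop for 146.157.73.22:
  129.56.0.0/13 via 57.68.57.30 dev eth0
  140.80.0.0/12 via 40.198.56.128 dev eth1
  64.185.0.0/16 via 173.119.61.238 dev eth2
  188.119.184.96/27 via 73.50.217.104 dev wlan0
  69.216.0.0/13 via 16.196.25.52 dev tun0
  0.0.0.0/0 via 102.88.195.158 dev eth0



Longest prefix match for 146.157.73.22:
  /13 129.56.0.0: no
  /12 140.80.0.0: no
  /16 64.185.0.0: no
  /27 188.119.184.96: no
  /13 69.216.0.0: no
  /0 0.0.0.0: MATCH
Selected: next-hop 102.88.195.158 via eth0 (matched /0)


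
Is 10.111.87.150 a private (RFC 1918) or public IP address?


RFC 1918 private ranges:
  10.0.0.0/8 (10.0.0.0 - 10.255.255.255)
  172.16.0.0/12 (172.16.0.0 - 172.31.255.255)
  192.168.0.0/16 (192.168.0.0 - 192.168.255.255)
Private (in 10.0.0.0/8)


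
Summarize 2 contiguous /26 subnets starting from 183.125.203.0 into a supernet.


Original prefix: /26
Number of subnets: 2 = 2^1
New prefix = 26 - 1 = 25
Supernet: 183.125.203.0/25


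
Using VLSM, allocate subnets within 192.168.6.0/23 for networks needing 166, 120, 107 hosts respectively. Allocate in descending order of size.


166 hosts -> /24 (254 usable): 192.168.6.0/24
120 hosts -> /25 (126 usable): 192.168.7.0/25
107 hosts -> /25 (126 usable): 192.168.7.128/25
Allocation: 192.168.6.0/24 (166 hosts, 254 usable); 192.168.7.0/25 (120 hosts, 126 usable); 192.168.7.128/25 (107 hosts, 126 usable)


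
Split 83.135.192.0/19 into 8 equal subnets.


New prefix = 19 + 3 = 22
Each subnet has 1024 addresses
  83.135.192.0/22
  83.135.196.0/22
  83.135.200.0/22
  83.135.204.0/22
  83.135.208.0/22
  83.135.212.0/22
  83.135.216.0/22
  83.135.220.0/22
Subnets: 83.135.192.0/22, 83.135.196.0/22, 83.135.200.0/22, 83.135.204.0/22, 83.135.208.0/22, 83.135.212.0/22, 83.135.216.0/22, 83.135.220.0/22


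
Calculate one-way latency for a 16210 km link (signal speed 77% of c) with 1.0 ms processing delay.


Speed = 0.77 * 3e5 km/s = 231000 km/s
Propagation delay = 16210 / 231000 = 0.0702 s = 70.1732 ms
Processing delay = 1.0 ms
Total one-way latency = 71.1732 ms


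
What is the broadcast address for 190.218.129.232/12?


Network: 190.208.0.0/12
Host bits = 20
Set all host bits to 1:
Broadcast: 190.223.255.255


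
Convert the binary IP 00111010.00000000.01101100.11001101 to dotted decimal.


00111010 = 58
00000000 = 0
01101100 = 108
11001101 = 205
IP: 58.0.108.205


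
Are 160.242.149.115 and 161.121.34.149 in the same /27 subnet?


Mask: 255.255.255.224
160.242.149.115 AND mask = 160.242.149.96
161.121.34.149 AND mask = 161.121.34.128
No, different subnets (160.242.149.96 vs 161.121.34.128)


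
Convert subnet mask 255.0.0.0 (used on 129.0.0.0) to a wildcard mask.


Subnet mask: 255.0.0.0
Wildcard = 255.255.255.255 - subnet mask
255 - 255 = 0
255 - 0 = 255
255 - 0 = 255
255 - 0 = 255
Wildcard: 0.255.255.255


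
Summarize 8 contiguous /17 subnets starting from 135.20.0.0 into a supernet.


Original prefix: /17
Number of subnets: 8 = 2^3
New prefix = 17 - 3 = 14
Supernet: 135.20.0.0/14


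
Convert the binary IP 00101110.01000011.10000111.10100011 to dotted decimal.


00101110 = 46
01000011 = 67
10000111 = 135
10100011 = 163
IP: 46.67.135.163


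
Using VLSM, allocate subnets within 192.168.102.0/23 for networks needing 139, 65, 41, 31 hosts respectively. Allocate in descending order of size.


139 hosts -> /24 (254 usable): 192.168.102.0/24
65 hosts -> /25 (126 usable): 192.168.103.0/25
41 hosts -> /26 (62 usable): 192.168.103.128/26
31 hosts -> /26 (62 usable): 192.168.103.192/26
Allocation: 192.168.102.0/24 (139 hosts, 254 usable); 192.168.103.0/25 (65 hosts, 126 usable); 192.168.103.128/26 (41 hosts, 62 usable); 192.168.103.192/26 (31 hosts, 62 usable)


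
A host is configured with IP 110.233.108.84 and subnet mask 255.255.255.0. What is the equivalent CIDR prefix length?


Binary: 11111111.11111111.11111111.00000000
Count leading 1s
Prefix: /24


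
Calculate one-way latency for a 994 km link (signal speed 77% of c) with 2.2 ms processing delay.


Speed = 0.77 * 3e5 km/s = 231000 km/s
Propagation delay = 994 / 231000 = 0.0043 s = 4.303 ms
Processing delay = 2.2 ms
Total one-way latency = 6.503 ms


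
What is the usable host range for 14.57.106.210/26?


Network: 14.57.106.192
Broadcast: 14.57.106.255
First usable = network + 1
Last usable = broadcast - 1
Range: 14.57.106.193 to 14.57.106.254


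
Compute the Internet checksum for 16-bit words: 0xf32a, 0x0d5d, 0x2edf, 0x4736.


Sum all words (with carry folding):
+ 0xf32a = 0xf32a
+ 0x0d5d = 0x0088
+ 0x2edf = 0x2f67
+ 0x4736 = 0x769d
One's complement: ~0x769d
Checksum = 0x8962


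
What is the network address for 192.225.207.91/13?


IP:   11000000.11100001.11001111.01011011
Mask: 11111111.11111000.00000000.00000000
AND operation:
Net:  11000000.11100000.00000000.00000000
Network: 192.224.0.0/13


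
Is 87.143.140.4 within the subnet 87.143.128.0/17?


Subnet network: 87.143.128.0
Test IP AND mask: 87.143.128.0
Yes, 87.143.140.4 is in 87.143.128.0/17


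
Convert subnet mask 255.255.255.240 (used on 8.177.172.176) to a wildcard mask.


Subnet mask: 255.255.255.240
Wildcard = 255.255.255.255 - subnet mask
255 - 255 = 0
255 - 255 = 0
255 - 255 = 0
255 - 240 = 15
Wildcard: 0.0.0.15


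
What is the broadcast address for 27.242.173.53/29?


Network: 27.242.173.48/29
Host bits = 3
Set all host bits to 1:
Broadcast: 27.242.173.55


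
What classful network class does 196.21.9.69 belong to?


First octet: 196
Binary: 11000100
110xxxxx -> Class C (192-223)
Class C, default mask 255.255.255.0 (/24)


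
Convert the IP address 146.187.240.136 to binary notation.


146 = 10010010
187 = 10111011
240 = 11110000
136 = 10001000
Binary: 10010010.10111011.11110000.10001000


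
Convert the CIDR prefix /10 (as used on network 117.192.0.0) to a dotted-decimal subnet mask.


/10 means 10 network bits, 22 host bits
Binary: 11111111110000000000000000000000
Mask: 255.192.0.0


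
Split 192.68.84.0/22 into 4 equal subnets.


New prefix = 22 + 2 = 24
Each subnet has 256 addresses
  192.68.84.0/24
  192.68.85.0/24
  192.68.86.0/24
  192.68.87.0/24
Subnets: 192.68.84.0/24, 192.68.85.0/24, 192.68.86.0/24, 192.68.87.0/24


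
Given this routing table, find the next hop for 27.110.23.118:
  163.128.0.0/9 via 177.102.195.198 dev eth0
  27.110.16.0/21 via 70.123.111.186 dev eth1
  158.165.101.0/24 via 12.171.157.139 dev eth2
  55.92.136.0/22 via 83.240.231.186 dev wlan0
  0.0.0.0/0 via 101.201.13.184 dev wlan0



Longest prefix match for 27.110.23.118:
  /9 163.128.0.0: no
  /21 27.110.16.0: MATCH
  /24 158.165.101.0: no
  /22 55.92.136.0: no
  /0 0.0.0.0: MATCH
Selected: next-hop 70.123.111.186 via eth1 (matched /21)


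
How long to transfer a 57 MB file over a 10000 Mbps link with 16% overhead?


Effective throughput = 10000 * (1 - 16/100) = 8400 Mbps
File size in Mb = 57 * 8 = 456 Mb
Time = 456 / 8400
Time = 0.0543 seconds


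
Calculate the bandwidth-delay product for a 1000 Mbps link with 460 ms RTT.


BDP = bandwidth * RTT
= 1000 Mbps * 460 ms
= 1000 * 1e6 * 460 / 1000 bits
= 460000000 bits
= 57500000 bytes
= 56152.3438 KB
BDP = 460000000 bits (57500000 bytes)


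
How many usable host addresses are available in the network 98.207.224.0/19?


Host bits = 32 - 19 = 13
Total addresses = 2^13 = 8192
Usable = total - 2 (network and broadcast)
Usable hosts: 8190


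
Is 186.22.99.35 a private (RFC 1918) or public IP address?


RFC 1918 private ranges:
  10.0.0.0/8 (10.0.0.0 - 10.255.255.255)
  172.16.0.0/12 (172.16.0.0 - 172.31.255.255)
  192.168.0.0/16 (192.168.0.0 - 192.168.255.255)
Public (not in any RFC 1918 range)


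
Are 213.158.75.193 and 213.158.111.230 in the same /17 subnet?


Mask: 255.255.128.0
213.158.75.193 AND mask = 213.158.0.0
213.158.111.230 AND mask = 213.158.0.0
Yes, same subnet (213.158.0.0)


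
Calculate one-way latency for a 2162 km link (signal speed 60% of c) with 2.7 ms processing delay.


Speed = 0.6 * 3e5 km/s = 180000 km/s
Propagation delay = 2162 / 180000 = 0.012 s = 12.0111 ms
Processing delay = 2.7 ms
Total one-way latency = 14.7111 ms


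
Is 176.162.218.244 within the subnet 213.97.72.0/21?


Subnet network: 213.97.72.0
Test IP AND mask: 176.162.216.0
No, 176.162.218.244 is not in 213.97.72.0/21


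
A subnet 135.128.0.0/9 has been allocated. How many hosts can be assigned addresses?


Host bits = 32 - 9 = 23
Total addresses = 2^23 = 8388608
Usable = total - 2 (network and broadcast)
Usable hosts: 8388606


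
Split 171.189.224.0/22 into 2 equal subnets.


New prefix = 22 + 1 = 23
Each subnet has 512 addresses
  171.189.224.0/23
  171.189.226.0/23
Subnets: 171.189.224.0/23, 171.189.226.0/23


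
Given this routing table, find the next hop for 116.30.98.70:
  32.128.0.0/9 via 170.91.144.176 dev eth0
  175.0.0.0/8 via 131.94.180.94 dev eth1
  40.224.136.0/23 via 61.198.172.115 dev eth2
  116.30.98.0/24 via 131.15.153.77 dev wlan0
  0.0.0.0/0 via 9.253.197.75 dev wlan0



Longest prefix match for 116.30.98.70:
  /9 32.128.0.0: no
  /8 175.0.0.0: no
  /23 40.224.136.0: no
  /24 116.30.98.0: MATCH
  /0 0.0.0.0: MATCH
Selected: next-hop 131.15.153.77 via wlan0 (matched /24)


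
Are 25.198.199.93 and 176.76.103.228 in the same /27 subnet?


Mask: 255.255.255.224
25.198.199.93 AND mask = 25.198.199.64
176.76.103.228 AND mask = 176.76.103.224
No, different subnets (25.198.199.64 vs 176.76.103.224)


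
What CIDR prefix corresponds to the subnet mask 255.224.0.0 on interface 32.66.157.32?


Binary: 11111111.11100000.00000000.00000000
Count leading 1s
Prefix: /11


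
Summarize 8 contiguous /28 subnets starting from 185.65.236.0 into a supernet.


Original prefix: /28
Number of subnets: 8 = 2^3
New prefix = 28 - 3 = 25
Supernet: 185.65.236.0/25


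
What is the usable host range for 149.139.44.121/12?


Network: 149.128.0.0
Broadcast: 149.143.255.255
First usable = network + 1
Last usable = broadcast - 1
Range: 149.128.0.1 to 149.143.255.254


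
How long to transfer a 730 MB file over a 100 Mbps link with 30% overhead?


Effective throughput = 100 * (1 - 30/100) = 70 Mbps
File size in Mb = 730 * 8 = 5840 Mb
Time = 5840 / 70
Time = 83.4286 seconds


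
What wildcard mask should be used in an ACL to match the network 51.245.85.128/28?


Subnet mask: 255.255.255.240
Wildcard = 255.255.255.255 - subnet mask
255 - 255 = 0
255 - 255 = 0
255 - 255 = 0
255 - 240 = 15
Wildcard: 0.0.0.15


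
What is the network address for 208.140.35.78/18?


IP:   11010000.10001100.00100011.01001110
Mask: 11111111.11111111.11000000.00000000
AND operation:
Net:  11010000.10001100.00000000.00000000
Network: 208.140.0.0/18


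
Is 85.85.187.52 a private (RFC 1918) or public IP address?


RFC 1918 private ranges:
  10.0.0.0/8 (10.0.0.0 - 10.255.255.255)
  172.16.0.0/12 (172.16.0.0 - 172.31.255.255)
  192.168.0.0/16 (192.168.0.0 - 192.168.255.255)
Public (not in any RFC 1918 range)


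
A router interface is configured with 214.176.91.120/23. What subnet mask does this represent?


/23 means 23 network bits, 9 host bits
Binary: 11111111111111111111111000000000
Mask: 255.255.254.0


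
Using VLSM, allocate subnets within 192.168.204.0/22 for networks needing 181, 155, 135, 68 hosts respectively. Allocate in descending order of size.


181 hosts -> /24 (254 usable): 192.168.204.0/24
155 hosts -> /24 (254 usable): 192.168.205.0/24
135 hosts -> /24 (254 usable): 192.168.206.0/24
68 hosts -> /25 (126 usable): 192.168.207.0/25
Allocation: 192.168.204.0/24 (181 hosts, 254 usable); 192.168.205.0/24 (155 hosts, 254 usable); 192.168.206.0/24 (135 hosts, 254 usable); 192.168.207.0/25 (68 hosts, 126 usable)


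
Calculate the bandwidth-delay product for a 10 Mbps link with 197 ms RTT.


BDP = bandwidth * RTT
= 10 Mbps * 197 ms
= 10 * 1e6 * 197 / 1000 bits
= 1970000 bits
= 246250 bytes
= 240.4785 KB
BDP = 1970000 bits (246250 bytes)


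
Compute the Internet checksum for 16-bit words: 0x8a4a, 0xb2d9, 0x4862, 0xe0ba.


Sum all words (with carry folding):
+ 0x8a4a = 0x8a4a
+ 0xb2d9 = 0x3d24
+ 0x4862 = 0x8586
+ 0xe0ba = 0x6641
One's complement: ~0x6641
Checksum = 0x99be


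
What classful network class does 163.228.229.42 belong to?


First octet: 163
Binary: 10100011
10xxxxxx -> Class B (128-191)
Class B, default mask 255.255.0.0 (/16)


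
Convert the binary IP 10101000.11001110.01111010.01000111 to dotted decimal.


10101000 = 168
11001110 = 206
01111010 = 122
01000111 = 71
IP: 168.206.122.71


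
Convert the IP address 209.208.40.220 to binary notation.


209 = 11010001
208 = 11010000
40 = 00101000
220 = 11011100
Binary: 11010001.11010000.00101000.11011100


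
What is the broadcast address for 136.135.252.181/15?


Network: 136.134.0.0/15
Host bits = 17
Set all host bits to 1:
Broadcast: 136.135.255.255


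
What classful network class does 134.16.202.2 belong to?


First octet: 134
Binary: 10000110
10xxxxxx -> Class B (128-191)
Class B, default mask 255.255.0.0 (/16)


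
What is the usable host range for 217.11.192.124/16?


Network: 217.11.0.0
Broadcast: 217.11.255.255
First usable = network + 1
Last usable = broadcast - 1
Range: 217.11.0.1 to 217.11.255.254


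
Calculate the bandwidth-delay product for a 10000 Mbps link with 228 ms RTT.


BDP = bandwidth * RTT
= 10000 Mbps * 228 ms
= 10000 * 1e6 * 228 / 1000 bits
= 2280000000 bits
= 285000000 bytes
= 278320.3125 KB
BDP = 2280000000 bits (285000000 bytes)


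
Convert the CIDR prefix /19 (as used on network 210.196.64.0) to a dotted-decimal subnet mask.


/19 means 19 network bits, 13 host bits
Binary: 11111111111111111110000000000000
Mask: 255.255.224.0


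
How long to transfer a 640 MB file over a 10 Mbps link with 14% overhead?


Effective throughput = 10 * (1 - 14/100) = 8.6 Mbps
File size in Mb = 640 * 8 = 5120 Mb
Time = 5120 / 8.6
Time = 595.3488 seconds


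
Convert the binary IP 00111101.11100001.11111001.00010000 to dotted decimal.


00111101 = 61
11100001 = 225
11111001 = 249
00010000 = 16
IP: 61.225.249.16


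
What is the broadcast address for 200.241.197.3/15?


Network: 200.240.0.0/15
Host bits = 17
Set all host bits to 1:
Broadcast: 200.241.255.255


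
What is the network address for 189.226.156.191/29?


IP:   10111101.11100010.10011100.10111111
Mask: 11111111.11111111.11111111.11111000
AND operation:
Net:  10111101.11100010.10011100.10111000
Network: 189.226.156.184/29


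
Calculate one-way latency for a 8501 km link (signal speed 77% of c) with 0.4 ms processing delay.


Speed = 0.77 * 3e5 km/s = 231000 km/s
Propagation delay = 8501 / 231000 = 0.0368 s = 36.8009 ms
Processing delay = 0.4 ms
Total one-way latency = 37.2009 ms


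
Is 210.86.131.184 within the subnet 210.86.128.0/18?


Subnet network: 210.86.128.0
Test IP AND mask: 210.86.128.0
Yes, 210.86.131.184 is in 210.86.128.0/18


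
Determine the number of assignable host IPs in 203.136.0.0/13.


Host bits = 32 - 13 = 19
Total addresses = 2^19 = 524288
Usable = total - 2 (network and broadcast)
Usable hosts: 524286


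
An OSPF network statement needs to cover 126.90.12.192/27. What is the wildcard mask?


Subnet mask: 255.255.255.224
Wildcard = 255.255.255.255 - subnet mask
255 - 255 = 0
255 - 255 = 0
255 - 255 = 0
255 - 224 = 31
Wildcard: 0.0.0.31


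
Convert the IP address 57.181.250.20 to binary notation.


57 = 00111001
181 = 10110101
250 = 11111010
20 = 00010100
Binary: 00111001.10110101.11111010.00010100


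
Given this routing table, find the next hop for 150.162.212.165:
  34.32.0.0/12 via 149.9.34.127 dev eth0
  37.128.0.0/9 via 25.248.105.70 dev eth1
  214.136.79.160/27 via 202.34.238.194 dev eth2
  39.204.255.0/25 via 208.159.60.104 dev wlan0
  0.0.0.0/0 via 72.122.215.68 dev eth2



Longest prefix match for 150.162.212.165:
  /12 34.32.0.0: no
  /9 37.128.0.0: no
  /27 214.136.79.160: no
  /25 39.204.255.0: no
  /0 0.0.0.0: MATCH
Selected: next-hop 72.122.215.68 via eth2 (matched /0)


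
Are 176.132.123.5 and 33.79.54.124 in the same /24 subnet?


Mask: 255.255.255.0
176.132.123.5 AND mask = 176.132.123.0
33.79.54.124 AND mask = 33.79.54.0
No, different subnets (176.132.123.0 vs 33.79.54.0)


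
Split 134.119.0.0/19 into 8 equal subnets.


New prefix = 19 + 3 = 22
Each subnet has 1024 addresses
  134.119.0.0/22
  134.119.4.0/22
  134.119.8.0/22
  134.119.12.0/22
  134.119.16.0/22
  134.119.20.0/22
  134.119.24.0/22
  134.119.28.0/22
Subnets: 134.119.0.0/22, 134.119.4.0/22, 134.119.8.0/22, 134.119.12.0/22, 134.119.16.0/22, 134.119.20.0/22, 134.119.24.0/22, 134.119.28.0/22


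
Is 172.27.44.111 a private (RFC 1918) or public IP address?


RFC 1918 private ranges:
  10.0.0.0/8 (10.0.0.0 - 10.255.255.255)
  172.16.0.0/12 (172.16.0.0 - 172.31.255.255)
  192.168.0.0/16 (192.168.0.0 - 192.168.255.255)
Private (in 172.16.0.0/12)


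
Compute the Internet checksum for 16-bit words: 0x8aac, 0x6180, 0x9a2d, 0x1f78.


Sum all words (with carry folding):
+ 0x8aac = 0x8aac
+ 0x6180 = 0xec2c
+ 0x9a2d = 0x865a
+ 0x1f78 = 0xa5d2
One's complement: ~0xa5d2
Checksum = 0x5a2d


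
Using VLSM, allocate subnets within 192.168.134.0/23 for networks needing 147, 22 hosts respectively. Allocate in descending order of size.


147 hosts -> /24 (254 usable): 192.168.134.0/24
22 hosts -> /27 (30 usable): 192.168.135.0/27
Allocation: 192.168.134.0/24 (147 hosts, 254 usable); 192.168.135.0/27 (22 hosts, 30 usable)


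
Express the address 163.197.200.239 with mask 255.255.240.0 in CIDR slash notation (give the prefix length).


Binary: 11111111.11111111.11110000.00000000
Count leading 1s
Prefix: /20


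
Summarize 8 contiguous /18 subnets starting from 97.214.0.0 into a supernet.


Original prefix: /18
Number of subnets: 8 = 2^3
New prefix = 18 - 3 = 15
Supernet: 97.214.0.0/15


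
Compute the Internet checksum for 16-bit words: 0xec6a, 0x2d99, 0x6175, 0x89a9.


Sum all words (with carry folding):
+ 0xec6a = 0xec6a
+ 0x2d99 = 0x1a04
+ 0x6175 = 0x7b79
+ 0x89a9 = 0x0523
One's complement: ~0x0523
Checksum = 0xfadc


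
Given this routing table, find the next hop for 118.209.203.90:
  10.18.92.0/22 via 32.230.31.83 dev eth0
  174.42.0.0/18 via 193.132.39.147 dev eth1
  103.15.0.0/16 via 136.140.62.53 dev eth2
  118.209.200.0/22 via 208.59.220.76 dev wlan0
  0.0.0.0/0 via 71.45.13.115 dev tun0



Longest prefix match for 118.209.203.90:
  /22 10.18.92.0: no
  /18 174.42.0.0: no
  /16 103.15.0.0: no
  /22 118.209.200.0: MATCH
  /0 0.0.0.0: MATCH
Selected: next-hop 208.59.220.76 via wlan0 (matched /22)


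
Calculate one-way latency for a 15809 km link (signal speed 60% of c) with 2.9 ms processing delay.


Speed = 0.6 * 3e5 km/s = 180000 km/s
Propagation delay = 15809 / 180000 = 0.0878 s = 87.8278 ms
Processing delay = 2.9 ms
Total one-way latency = 90.7278 ms


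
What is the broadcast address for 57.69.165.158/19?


Network: 57.69.160.0/19
Host bits = 13
Set all host bits to 1:
Broadcast: 57.69.191.255


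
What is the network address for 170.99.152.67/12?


IP:   10101010.01100011.10011000.01000011
Mask: 11111111.11110000.00000000.00000000
AND operation:
Net:  10101010.01100000.00000000.00000000
Network: 170.96.0.0/12
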